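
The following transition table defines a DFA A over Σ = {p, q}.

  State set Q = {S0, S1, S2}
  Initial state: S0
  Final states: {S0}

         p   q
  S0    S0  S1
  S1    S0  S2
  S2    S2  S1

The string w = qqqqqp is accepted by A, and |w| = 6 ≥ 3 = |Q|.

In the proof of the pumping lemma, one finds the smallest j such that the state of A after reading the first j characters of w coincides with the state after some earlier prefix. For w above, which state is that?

State sequence: S0 -q-> S1 -q-> S2 -q-> S1 -q-> S2 -q-> S1 -p-> S0
First repeat at step 3: S1 was already visited.

The earliest repeat is at step j = 3: A is in S1, which it already visited at step i = 1.
Pumping length from the standard proof: p = 3 (the number of states). The repeated state found above gives |xy| = j ≤ 3 and |y| = j − i ≥ 1.

S1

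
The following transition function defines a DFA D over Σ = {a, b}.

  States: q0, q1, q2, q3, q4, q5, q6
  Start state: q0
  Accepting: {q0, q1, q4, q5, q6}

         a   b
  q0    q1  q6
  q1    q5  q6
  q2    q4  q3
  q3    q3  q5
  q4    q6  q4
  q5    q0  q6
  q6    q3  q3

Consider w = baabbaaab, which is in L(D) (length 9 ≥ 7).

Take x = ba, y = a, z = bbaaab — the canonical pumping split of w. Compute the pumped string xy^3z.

xy^3z = ba·a·a·a·bbaaab = baaaabbaaab.
Reading y = a takes D from q3 back to q3, so after x·y·y·y the machine is still in q3, and z then leads to the accepting state q5. Hence baaaabbaaab ∈ L(D).

baaaabbaaab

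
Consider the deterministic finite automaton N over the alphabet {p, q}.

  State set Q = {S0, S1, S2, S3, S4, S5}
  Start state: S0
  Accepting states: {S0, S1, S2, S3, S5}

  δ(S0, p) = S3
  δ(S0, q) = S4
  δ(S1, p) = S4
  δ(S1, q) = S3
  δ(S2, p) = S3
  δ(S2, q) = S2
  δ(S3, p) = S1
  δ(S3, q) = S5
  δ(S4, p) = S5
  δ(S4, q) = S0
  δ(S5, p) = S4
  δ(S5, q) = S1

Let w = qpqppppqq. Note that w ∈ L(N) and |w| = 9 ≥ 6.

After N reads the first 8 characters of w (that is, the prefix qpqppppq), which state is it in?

S1

Run of N on the first 8 characters of w = q p q p p p p q:
  step 0: S0  (start)
  step 1: S4  (read q: S0→S4)
  step 2: S5  (read p: S4→S5)
  step 3: S1  (read q: S5→S1)
  step 4: S4  (read p: S1→S4)
  step 5: S5  (read p: S4→S5)
  step 6: S4  (read p: S5→S4)
  step 7: S5  (read p: S4→S5)
  step 8: S1  (read q: S5→S1)

After reading 8 characters, N is in state S1.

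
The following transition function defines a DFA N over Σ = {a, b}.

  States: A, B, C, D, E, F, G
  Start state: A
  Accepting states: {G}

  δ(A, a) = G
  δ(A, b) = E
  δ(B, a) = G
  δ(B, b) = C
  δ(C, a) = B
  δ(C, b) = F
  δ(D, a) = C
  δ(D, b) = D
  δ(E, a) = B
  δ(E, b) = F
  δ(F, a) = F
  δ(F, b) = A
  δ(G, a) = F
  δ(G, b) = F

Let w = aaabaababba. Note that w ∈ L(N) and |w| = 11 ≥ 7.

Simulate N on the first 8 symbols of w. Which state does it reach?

G

State sequence: A -a-> G -a-> F -a-> F -b-> A -a-> G -a-> F -b-> A -a-> G

After reading 8 characters, N is in state G.
(This kind of state-tracing is the core of the pumping-lemma construction: with 7 states, pigeonhole forces a repeat within the first 7 steps.)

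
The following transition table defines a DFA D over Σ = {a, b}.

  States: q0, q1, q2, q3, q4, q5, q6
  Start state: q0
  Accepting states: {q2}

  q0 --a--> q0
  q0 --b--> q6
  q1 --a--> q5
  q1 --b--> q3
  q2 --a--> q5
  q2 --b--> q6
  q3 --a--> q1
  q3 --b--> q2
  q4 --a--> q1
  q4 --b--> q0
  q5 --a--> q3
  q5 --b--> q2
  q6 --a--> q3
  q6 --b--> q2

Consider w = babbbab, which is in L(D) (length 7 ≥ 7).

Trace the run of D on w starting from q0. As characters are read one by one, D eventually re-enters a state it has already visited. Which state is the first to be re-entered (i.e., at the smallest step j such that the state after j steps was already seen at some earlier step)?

Run of D on w = b a b b b a b:
  step 0: q0  (start)
  step 1: q6  (read b: q0→q6)
  step 2: q3  (read a: q6→q3)
  step 3: q2  (read b: q3→q2)
  step 4: q6  (read b: q2→q6)   ← first repeat (q6 seen earlier)
  step 5: q2  (read b: q6→q2)
  step 6: q5  (read a: q2→q5)
  step 7: q2  (read b: q5→q2)

The earliest repeat is at step j = 4: D is in q6, which it already visited at step i = 1.
Since D has 7 states, any run of length ≥ 7 visits 7+1 states, so by pigeonhole some state repeats within the first 7 steps — that repeat gives the pumpable loop.

q6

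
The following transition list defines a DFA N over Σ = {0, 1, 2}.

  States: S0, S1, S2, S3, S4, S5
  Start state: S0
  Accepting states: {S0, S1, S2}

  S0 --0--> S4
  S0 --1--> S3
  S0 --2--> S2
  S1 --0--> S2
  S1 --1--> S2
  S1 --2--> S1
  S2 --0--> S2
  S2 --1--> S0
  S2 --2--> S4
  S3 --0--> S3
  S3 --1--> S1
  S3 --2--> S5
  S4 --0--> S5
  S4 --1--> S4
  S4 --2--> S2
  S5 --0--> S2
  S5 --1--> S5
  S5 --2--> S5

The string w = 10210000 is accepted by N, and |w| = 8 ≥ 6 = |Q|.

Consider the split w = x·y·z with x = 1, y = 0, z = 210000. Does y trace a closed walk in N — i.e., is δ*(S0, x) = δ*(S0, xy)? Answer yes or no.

State sequence: S0 -1-> S3 -0-> S3

After x (step 1): S3. After xy (step 2): S3.
They match, so y = 0 drives N around a cycle from S3 back to itself; pumping y any number of times keeps N in S3 before reading z, and xyⁱz ∈ L(N) for every i ≥ 0.

yes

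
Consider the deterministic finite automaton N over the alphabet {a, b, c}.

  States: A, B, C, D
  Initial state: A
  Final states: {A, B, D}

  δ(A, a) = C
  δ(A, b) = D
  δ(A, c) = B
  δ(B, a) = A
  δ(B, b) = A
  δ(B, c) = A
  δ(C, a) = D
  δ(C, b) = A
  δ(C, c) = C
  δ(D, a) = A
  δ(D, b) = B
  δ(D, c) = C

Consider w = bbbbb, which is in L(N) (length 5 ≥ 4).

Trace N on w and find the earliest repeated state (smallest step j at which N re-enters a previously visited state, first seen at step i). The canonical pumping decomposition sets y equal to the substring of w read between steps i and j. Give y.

bbb

State sequence: A -b-> D -b-> B -b-> A -b-> D -b-> B
First repeat at step 3: A was already visited.

So i = 0, j = 3, giving x = w[0:0] = ε, y = w[0:3] = bbb, z = w[3:5] = bb.
Check: |xy| = 3 ≤ 4 and |y| = 3 ≥ 1. Reading y takes N from A back to A, so every xyⁱz is accepted.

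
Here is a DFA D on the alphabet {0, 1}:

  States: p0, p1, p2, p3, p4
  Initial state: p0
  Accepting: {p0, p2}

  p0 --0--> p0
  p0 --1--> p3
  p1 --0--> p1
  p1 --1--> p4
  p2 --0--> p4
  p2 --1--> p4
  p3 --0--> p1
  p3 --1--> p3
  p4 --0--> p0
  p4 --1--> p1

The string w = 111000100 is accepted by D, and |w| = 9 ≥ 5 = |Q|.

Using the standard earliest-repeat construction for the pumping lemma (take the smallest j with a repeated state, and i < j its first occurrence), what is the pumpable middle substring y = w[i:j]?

Run of D on w = 1 1 1 0 0 0 1 0 0:
  step 0: p0  (start)
  step 1: p3  (read 1: p0→p3)
  step 2: p3  (read 1: p3→p3)   ← first repeat (p3 seen earlier)
  step 3: p3  (read 1: p3→p3)
  step 4: p1  (read 0: p3→p1)
  step 5: p1  (read 0: p1→p1)
  step 6: p1  (read 0: p1→p1)
  step 7: p4  (read 1: p1→p4)
  step 8: p0  (read 0: p4→p0)
  step 9: p0  (read 0: p0→p0)

So i = 1, j = 2, giving x = w[0:1] = 1, y = w[1:2] = 1, z = w[2:9] = 1000100.
Check: |xy| = 2 ≤ 5 and |y| = 1 ≥ 1. Reading y takes D from p3 back to p3, so every xyⁱz is accepted.
The DFA has 5 states, so the proof of the pumping lemma guarantees a repeated state among the first 5+1 visited; the segment between the two visits is the pumpable y.

1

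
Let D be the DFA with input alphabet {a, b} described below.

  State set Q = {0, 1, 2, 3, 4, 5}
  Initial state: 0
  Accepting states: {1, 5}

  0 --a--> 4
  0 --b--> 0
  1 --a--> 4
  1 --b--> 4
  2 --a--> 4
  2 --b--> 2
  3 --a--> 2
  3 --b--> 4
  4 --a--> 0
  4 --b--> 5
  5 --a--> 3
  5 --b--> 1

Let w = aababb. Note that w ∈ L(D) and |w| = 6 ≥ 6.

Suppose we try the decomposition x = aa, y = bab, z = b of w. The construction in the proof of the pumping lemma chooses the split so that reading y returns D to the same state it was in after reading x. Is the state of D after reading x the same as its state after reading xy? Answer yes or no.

State sequence: 0 -a-> 4 -a-> 0 -b-> 0 -a-> 4 -b-> 5

After x (step 2): 0. After xy (step 5): 5.
They differ (0 ≠ 5), so y is not a cycle from the state after x; this split is not the one the pumping-lemma construction produces, and pumping y need not keep the string in L(D).

no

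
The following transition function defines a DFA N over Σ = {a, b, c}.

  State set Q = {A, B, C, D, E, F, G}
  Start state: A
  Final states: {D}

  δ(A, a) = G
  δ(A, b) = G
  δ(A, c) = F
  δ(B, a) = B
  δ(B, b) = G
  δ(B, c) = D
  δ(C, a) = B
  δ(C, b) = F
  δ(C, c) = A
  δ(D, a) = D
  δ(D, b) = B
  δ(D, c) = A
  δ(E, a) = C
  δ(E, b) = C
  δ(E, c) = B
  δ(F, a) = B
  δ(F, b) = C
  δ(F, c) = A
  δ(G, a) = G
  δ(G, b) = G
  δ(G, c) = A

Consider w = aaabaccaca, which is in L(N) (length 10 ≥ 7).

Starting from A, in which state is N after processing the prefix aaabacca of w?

Run of N on the first 8 characters of w = a a a b a c c a:
  step 0: A  (start)
  step 1: G  (read a: A→G)
  step 2: G  (read a: G→G)
  step 3: G  (read a: G→G)
  step 4: G  (read b: G→G)
  step 5: G  (read a: G→G)
  step 6: A  (read c: G→A)
  step 7: F  (read c: A→F)
  step 8: B  (read a: F→B)

After reading 8 characters, N is in state B.

B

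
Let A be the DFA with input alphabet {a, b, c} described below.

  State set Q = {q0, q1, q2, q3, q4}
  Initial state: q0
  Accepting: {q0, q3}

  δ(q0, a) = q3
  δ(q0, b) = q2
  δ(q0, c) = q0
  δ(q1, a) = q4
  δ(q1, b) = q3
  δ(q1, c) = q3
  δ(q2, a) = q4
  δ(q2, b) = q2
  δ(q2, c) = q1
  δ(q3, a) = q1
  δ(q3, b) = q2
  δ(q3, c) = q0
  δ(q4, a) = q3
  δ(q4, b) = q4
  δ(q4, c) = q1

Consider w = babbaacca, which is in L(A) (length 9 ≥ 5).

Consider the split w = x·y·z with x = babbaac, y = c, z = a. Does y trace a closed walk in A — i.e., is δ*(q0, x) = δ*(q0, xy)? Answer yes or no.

no

State sequence: q0 -b-> q2 -a-> q4 -b-> q4 -b-> q4 -a-> q3 -a-> q1 -c-> q3 -c-> q0

After x (step 7): q3. After xy (step 8): q0.
They differ (q3 ≠ q0), so y is not a cycle from the state after x; this split is not the one the pumping-lemma construction produces, and pumping y need not keep the string in L(A).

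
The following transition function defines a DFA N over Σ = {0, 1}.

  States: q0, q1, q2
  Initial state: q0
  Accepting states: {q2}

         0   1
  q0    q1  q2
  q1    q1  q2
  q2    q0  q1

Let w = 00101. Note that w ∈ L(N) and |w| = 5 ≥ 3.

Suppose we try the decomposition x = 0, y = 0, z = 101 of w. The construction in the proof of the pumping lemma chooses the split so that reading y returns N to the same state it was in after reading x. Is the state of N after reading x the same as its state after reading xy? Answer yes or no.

State sequence: q0 -0-> q1 -0-> q1

After x (step 1): q1. After xy (step 2): q1.
They match, so y = 0 drives N around a cycle from q1 back to itself; pumping y any number of times keeps N in q1 before reading z, and xyⁱz ∈ L(N) for every i ≥ 0.

yes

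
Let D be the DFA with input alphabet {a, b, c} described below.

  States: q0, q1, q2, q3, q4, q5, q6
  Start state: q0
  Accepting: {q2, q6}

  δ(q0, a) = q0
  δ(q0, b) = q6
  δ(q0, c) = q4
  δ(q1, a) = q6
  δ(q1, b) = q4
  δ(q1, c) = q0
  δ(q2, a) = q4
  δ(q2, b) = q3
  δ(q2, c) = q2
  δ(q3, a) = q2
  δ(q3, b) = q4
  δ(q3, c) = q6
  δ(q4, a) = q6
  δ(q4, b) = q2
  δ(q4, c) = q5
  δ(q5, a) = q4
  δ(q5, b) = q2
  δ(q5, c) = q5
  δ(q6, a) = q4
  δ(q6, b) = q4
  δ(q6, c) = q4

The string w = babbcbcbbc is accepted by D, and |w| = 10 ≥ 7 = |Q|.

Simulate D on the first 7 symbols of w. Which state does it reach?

Run of D on the first 7 characters of w = b a b b c b c:
  step 0: q0  (start)
  step 1: q6  (read b: q0→q6)
  step 2: q4  (read a: q6→q4)
  step 3: q2  (read b: q4→q2)
  step 4: q3  (read b: q2→q3)
  step 5: q6  (read c: q3→q6)
  step 6: q4  (read b: q6→q4)
  step 7: q5  (read c: q4→q5)

After reading 7 characters, D is in state q5.
(This kind of state-tracing is the core of the pumping-lemma construction: with 7 states, pigeonhole forces a repeat within the first 7 steps.)

q5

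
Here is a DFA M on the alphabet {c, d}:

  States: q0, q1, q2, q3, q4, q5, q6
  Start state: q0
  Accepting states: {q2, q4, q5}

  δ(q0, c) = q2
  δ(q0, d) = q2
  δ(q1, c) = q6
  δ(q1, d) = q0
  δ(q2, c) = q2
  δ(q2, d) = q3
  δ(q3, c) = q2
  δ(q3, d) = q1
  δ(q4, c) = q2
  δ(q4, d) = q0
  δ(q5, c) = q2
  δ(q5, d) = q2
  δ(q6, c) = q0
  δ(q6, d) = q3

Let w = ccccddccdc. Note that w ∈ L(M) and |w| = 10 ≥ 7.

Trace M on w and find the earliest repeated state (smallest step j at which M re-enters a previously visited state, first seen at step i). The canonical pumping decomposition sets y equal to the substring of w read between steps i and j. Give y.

State sequence: q0 -c-> q2 -c-> q2 -c-> q2 -c-> q2 -d-> q3 -d-> q1 -c-> q6 -c-> q0 -d-> q2 -c-> q2
First repeat at step 2: q2 was already visited.

So i = 1, j = 2, giving x = w[0:1] = c, y = w[1:2] = c, z = w[2:10] = ccddccdc.
Check: |xy| = 2 ≤ 7 and |y| = 1 ≥ 1. Reading y takes M from q2 back to q2, so every xyⁱz is accepted.

c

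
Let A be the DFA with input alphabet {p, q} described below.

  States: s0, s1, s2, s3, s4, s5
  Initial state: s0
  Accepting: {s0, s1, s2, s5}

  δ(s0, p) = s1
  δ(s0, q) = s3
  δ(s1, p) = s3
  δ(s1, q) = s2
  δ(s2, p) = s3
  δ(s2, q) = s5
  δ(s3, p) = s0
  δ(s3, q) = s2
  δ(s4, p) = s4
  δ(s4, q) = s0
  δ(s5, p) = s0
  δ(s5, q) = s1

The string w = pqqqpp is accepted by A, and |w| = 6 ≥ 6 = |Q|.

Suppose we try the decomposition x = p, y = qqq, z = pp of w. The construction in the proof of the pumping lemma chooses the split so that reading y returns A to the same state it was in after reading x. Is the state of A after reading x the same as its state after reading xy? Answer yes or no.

State sequence: s0 -p-> s1 -q-> s2 -q-> s5 -q-> s1

After x (step 1): s1. After xy (step 4): s1.
They match, so y = qqq drives A around a cycle from s1 back to itself; pumping y any number of times keeps A in s1 before reading z, and xyⁱz ∈ L(A) for every i ≥ 0.

yes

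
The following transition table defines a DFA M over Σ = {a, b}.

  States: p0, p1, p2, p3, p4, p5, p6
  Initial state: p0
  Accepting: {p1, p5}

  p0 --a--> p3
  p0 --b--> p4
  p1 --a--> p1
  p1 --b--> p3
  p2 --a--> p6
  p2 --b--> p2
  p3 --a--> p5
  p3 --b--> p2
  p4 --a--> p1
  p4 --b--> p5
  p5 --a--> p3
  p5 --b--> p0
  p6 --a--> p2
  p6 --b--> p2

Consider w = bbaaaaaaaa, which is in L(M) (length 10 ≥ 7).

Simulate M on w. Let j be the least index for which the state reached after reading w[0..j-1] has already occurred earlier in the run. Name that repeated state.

State sequence: p0 -b-> p4 -b-> p5 -a-> p3 -a-> p5 -a-> p3 -a-> p5 -a-> p3 -a-> p5 -a-> p3 -a-> p5
First repeat at step 4: p5 was already visited.

The earliest repeat is at step j = 4: M is in p5, which it already visited at step i = 2.
Pumping length from the standard proof: p = 7 (the number of states). The repeated state found above gives |xy| = j ≤ 7 and |y| = j − i ≥ 1.

p5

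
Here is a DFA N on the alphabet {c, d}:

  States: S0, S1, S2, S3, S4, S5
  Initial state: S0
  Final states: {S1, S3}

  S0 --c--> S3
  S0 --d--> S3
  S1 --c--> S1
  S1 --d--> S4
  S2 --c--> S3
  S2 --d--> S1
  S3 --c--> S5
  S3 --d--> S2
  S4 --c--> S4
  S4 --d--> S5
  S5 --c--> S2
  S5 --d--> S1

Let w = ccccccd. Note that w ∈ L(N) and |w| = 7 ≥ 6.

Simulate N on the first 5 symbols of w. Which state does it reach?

S5

Run of N on the first 5 characters of w = c c c c c:
  step 0: S0  (start)
  step 1: S3  (read c: S0→S3)
  step 2: S5  (read c: S3→S5)
  step 3: S2  (read c: S5→S2)
  step 4: S3  (read c: S2→S3)
  step 5: S5  (read c: S3→S5)

After reading 5 characters, N is in state S5.
(This kind of state-tracing is the core of the pumping-lemma construction: with 6 states, pigeonhole forces a repeat within the first 6 steps.)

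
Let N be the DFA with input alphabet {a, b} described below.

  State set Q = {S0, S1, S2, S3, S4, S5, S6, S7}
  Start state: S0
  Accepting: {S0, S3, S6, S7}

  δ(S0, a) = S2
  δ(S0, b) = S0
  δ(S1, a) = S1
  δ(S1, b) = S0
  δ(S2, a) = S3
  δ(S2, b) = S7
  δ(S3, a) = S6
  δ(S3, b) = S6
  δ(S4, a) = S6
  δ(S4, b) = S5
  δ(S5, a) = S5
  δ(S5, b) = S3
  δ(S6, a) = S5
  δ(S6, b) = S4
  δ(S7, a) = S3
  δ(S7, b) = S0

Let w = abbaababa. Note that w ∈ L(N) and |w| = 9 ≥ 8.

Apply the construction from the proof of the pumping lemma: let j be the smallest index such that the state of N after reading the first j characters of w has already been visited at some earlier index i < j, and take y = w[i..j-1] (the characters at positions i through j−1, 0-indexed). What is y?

State sequence: S0 -a-> S2 -b-> S7 -b-> S0 -a-> S2 -a-> S3 -b-> S6 -a-> S5 -b-> S3 -a-> S6
First repeat at step 3: S0 was already visited.

So i = 0, j = 3, giving x = w[0:0] = ε, y = w[0:3] = abb, z = w[3:9] = aababa.
Check: |xy| = 3 ≤ 8 and |y| = 3 ≥ 1. Reading y takes N from S0 back to S0, so every xyⁱz is accepted.
With |Q| = 8, pigeonhole forces a state repeat no later than step 8; the substring read between the first and second visits to that state can be pumped.

abb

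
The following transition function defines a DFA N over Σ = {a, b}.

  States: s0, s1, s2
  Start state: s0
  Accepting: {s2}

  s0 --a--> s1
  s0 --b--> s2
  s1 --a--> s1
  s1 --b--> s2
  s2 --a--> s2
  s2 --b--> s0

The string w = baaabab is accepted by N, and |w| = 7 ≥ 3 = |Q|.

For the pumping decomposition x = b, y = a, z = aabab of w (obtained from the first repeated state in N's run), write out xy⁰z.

baabab

xy⁰z = xz = b·aabab = baabab.
Reading y = a takes N from s2 back to s2, so after x the machine is still in s2, and z then leads to the accepting state s2. Hence baabab ∈ L(N).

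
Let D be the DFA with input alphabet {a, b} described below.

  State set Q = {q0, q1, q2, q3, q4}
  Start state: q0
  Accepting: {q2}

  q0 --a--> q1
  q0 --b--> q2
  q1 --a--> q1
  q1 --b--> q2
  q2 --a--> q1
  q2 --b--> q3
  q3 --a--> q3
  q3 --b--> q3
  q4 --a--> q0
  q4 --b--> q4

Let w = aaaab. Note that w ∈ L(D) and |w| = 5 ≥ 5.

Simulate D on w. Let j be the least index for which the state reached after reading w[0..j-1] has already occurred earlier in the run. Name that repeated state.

q1

State sequence: q0 -a-> q1 -a-> q1 -a-> q1 -a-> q1 -b-> q2
First repeat at step 2: q1 was already visited.

The earliest repeat is at step j = 2: D is in q1, which it already visited at step i = 1.
Since D has 5 states, any run of length ≥ 5 visits 5+1 states, so by pigeonhole some state repeats within the first 5 steps — that repeat gives the pumpable loop.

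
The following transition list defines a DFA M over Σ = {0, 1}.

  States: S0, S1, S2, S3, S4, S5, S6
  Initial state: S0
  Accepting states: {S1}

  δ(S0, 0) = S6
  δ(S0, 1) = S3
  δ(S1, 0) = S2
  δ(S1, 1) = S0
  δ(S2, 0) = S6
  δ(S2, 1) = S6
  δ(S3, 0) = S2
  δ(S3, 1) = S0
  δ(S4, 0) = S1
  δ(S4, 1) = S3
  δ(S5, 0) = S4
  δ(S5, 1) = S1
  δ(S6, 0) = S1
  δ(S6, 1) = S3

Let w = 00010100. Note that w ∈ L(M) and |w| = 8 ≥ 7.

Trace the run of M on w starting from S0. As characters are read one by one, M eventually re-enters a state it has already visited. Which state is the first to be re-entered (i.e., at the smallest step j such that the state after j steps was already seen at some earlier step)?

Run of M on w = 0 0 0 1 0 1 0 0:
  step 0: S0  (start)
  step 1: S6  (read 0: S0→S6)
  step 2: S1  (read 0: S6→S1)
  step 3: S2  (read 0: S1→S2)
  step 4: S6  (read 1: S2→S6)   ← first repeat (S6 seen earlier)
  step 5: S1  (read 0: S6→S1)
  step 6: S0  (read 1: S1→S0)
  step 7: S6  (read 0: S0→S6)
  step 8: S1  (read 0: S6→S1)

The earliest repeat is at step j = 4: M is in S6, which it already visited at step i = 1.
Pumping length from the standard proof: p = 7 (the number of states). The repeated state found above gives |xy| = j ≤ 7 and |y| = j − i ≥ 1.

S6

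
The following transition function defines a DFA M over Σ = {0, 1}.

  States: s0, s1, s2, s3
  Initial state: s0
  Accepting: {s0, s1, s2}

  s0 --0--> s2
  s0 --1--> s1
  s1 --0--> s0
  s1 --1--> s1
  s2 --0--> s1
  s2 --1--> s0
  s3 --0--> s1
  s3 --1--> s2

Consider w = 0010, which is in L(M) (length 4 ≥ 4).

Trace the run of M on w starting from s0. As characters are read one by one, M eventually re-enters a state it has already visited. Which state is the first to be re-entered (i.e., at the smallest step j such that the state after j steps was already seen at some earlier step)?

s1

Run of M on w = 0 0 1 0:
  step 0: s0  (start)
  step 1: s2  (read 0: s0→s2)
  step 2: s1  (read 0: s2→s1)
  step 3: s1  (read 1: s1→s1)   ← first repeat (s1 seen earlier)
  step 4: s0  (read 0: s1→s0)

The earliest repeat is at step j = 3: M is in s1, which it already visited at step i = 2.
Pumping length from the standard proof: p = 4 (the number of states). The repeated state found above gives |xy| = j ≤ 4 and |y| = j − i ≥ 1.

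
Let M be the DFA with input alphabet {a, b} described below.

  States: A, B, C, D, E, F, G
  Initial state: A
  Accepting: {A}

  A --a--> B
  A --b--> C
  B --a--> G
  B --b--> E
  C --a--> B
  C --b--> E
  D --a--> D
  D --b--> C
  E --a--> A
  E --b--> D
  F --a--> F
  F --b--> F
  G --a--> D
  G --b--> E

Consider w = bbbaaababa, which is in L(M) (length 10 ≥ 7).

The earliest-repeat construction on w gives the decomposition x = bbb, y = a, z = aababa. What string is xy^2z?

xy^2z = bbb·a·a·aababa = bbbaaaababa.
Reading y = a takes M from D back to D, so after x·y·y the machine is still in D, and z then leads to the accepting state A. Hence bbbaaaababa ∈ L(M).

bbbaaaababa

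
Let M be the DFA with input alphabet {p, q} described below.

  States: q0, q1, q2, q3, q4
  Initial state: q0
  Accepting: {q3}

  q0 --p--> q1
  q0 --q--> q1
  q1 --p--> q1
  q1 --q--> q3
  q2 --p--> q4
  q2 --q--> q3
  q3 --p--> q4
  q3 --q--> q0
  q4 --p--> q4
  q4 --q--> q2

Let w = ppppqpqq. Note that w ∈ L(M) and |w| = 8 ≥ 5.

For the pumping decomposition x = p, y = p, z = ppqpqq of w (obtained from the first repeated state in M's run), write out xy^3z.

xy^3z = p·p·p·p·ppqpqq = ppppppqpqq.
Reading y = p takes M from q1 back to q1, so after x·y·y·y the machine is still in q1, and z then leads to the accepting state q3. Hence ppppppqpqq ∈ L(M).

ppppppqpqq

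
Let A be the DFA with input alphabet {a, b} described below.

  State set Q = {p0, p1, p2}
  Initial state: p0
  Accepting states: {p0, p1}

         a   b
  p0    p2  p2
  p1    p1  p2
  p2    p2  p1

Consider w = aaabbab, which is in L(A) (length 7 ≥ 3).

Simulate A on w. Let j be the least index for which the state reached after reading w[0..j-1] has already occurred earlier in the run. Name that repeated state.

State sequence: p0 -a-> p2 -a-> p2 -a-> p2 -b-> p1 -b-> p2 -a-> p2 -b-> p1
First repeat at step 2: p2 was already visited.

The earliest repeat is at step j = 2: A is in p2, which it already visited at step i = 1.
With |Q| = 3, pigeonhole forces a state repeat no later than step 3; the substring read between the first and second visits to that state can be pumped.

p2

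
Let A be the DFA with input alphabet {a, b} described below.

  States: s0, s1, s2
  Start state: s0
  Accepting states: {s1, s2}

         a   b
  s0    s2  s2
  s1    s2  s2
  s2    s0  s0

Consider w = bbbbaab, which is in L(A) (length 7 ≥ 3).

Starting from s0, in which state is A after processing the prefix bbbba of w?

State sequence: s0 -b-> s2 -b-> s0 -b-> s2 -b-> s0 -a-> s2

After reading 5 characters, A is in state s2.

s2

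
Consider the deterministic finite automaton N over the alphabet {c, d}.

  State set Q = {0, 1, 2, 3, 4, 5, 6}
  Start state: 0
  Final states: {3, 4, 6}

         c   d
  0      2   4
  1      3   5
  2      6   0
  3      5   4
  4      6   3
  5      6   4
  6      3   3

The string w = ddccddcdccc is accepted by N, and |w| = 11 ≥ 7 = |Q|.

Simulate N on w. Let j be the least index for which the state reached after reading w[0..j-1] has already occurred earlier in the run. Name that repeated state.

State sequence: 0 -d-> 4 -d-> 3 -c-> 5 -c-> 6 -d-> 3 -d-> 4 -c-> 6 -d-> 3 -c-> 5 -c-> 6 -c-> 3
First repeat at step 5: 3 was already visited.

The earliest repeat is at step j = 5: N is in 3, which it already visited at step i = 2.

3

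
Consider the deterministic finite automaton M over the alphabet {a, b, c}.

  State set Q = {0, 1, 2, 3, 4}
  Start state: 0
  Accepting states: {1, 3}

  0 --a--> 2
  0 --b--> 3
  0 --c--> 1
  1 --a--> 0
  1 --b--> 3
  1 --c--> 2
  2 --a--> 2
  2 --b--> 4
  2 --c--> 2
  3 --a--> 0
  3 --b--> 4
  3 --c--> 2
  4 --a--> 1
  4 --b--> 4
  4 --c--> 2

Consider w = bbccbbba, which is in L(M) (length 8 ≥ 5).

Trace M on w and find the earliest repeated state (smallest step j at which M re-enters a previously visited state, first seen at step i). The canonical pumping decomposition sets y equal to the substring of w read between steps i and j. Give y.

Run of M on w = b b c c b b b a:
  step 0: 0  (start)
  step 1: 3  (read b: 0→3)
  step 2: 4  (read b: 3→4)
  step 3: 2  (read c: 4→2)
  step 4: 2  (read c: 2→2)   ← first repeat (2 seen earlier)
  step 5: 4  (read b: 2→4)
  step 6: 4  (read b: 4→4)
  step 7: 4  (read b: 4→4)
  step 8: 1  (read a: 4→1)

So i = 3, j = 4, giving x = w[0:3] = bbc, y = w[3:4] = c, z = w[4:8] = bbba.
Check: |xy| = 4 ≤ 5 and |y| = 1 ≥ 1. Reading y takes M from 2 back to 2, so every xyⁱz is accepted.
Pumping length from the standard proof: p = 5 (the number of states). The repeated state found above gives |xy| = j ≤ 5 and |y| = j − i ≥ 1.

c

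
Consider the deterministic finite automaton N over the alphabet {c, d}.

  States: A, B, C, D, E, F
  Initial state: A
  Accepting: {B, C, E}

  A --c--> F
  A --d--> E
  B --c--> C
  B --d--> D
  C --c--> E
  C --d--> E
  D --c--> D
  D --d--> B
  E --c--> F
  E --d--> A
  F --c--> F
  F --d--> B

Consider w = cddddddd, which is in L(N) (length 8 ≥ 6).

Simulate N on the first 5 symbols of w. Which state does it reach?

Run of N on the first 5 characters of w = c d d d d:
  step 0: A  (start)
  step 1: F  (read c: A→F)
  step 2: B  (read d: F→B)
  step 3: D  (read d: B→D)
  step 4: B  (read d: D→B)
  step 5: D  (read d: B→D)

After reading 5 characters, N is in state D.

D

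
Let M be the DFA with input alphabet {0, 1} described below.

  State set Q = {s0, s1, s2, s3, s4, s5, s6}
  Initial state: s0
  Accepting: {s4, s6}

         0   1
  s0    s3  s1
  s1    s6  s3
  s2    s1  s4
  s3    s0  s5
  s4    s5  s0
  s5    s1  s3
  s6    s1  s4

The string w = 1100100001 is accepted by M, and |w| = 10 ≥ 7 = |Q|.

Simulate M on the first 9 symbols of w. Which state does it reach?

s6

Run of M on the first 9 characters of w = 1 1 0 0 1 0 0 0 0:
  step 0: s0  (start)
  step 1: s1  (read 1: s0→s1)
  step 2: s3  (read 1: s1→s3)
  step 3: s0  (read 0: s3→s0)
  step 4: s3  (read 0: s0→s3)
  step 5: s5  (read 1: s3→s5)
  step 6: s1  (read 0: s5→s1)
  step 7: s6  (read 0: s1→s6)
  step 8: s1  (read 0: s6→s1)
  step 9: s6  (read 0: s1→s6)

After reading 9 characters, M is in state s6.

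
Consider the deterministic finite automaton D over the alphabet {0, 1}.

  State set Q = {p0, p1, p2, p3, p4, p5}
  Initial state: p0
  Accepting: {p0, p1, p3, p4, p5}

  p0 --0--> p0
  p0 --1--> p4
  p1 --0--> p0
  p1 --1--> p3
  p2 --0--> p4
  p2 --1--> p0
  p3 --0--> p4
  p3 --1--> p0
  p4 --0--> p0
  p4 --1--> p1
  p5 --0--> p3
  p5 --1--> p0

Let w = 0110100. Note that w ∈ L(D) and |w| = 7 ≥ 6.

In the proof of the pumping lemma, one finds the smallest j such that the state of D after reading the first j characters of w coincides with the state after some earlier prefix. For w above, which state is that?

Run of D on w = 0 1 1 0 1 0 0:
  step 0: p0  (start)
  step 1: p0  (read 0: p0→p0)   ← first repeat (p0 seen earlier)
  step 2: p4  (read 1: p0→p4)
  step 3: p1  (read 1: p4→p1)
  step 4: p0  (read 0: p1→p0)
  step 5: p4  (read 1: p0→p4)
  step 6: p0  (read 0: p4→p0)
  step 7: p0  (read 0: p0→p0)

The earliest repeat is at step j = 1: D is in p0, which it already visited at step i = 0.

p0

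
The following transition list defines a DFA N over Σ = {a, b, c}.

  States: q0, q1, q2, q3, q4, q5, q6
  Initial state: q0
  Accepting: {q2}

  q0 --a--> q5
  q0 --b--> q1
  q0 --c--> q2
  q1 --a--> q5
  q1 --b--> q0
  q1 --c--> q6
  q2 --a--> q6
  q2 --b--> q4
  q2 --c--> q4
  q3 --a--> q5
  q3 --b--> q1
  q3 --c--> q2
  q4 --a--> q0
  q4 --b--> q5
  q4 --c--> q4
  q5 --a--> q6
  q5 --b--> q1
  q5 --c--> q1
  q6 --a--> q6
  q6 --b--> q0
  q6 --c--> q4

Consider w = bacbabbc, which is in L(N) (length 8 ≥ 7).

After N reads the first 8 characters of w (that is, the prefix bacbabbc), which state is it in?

Run of N on the first 8 characters of w = b a c b a b b c:
  step 0: q0  (start)
  step 1: q1  (read b: q0→q1)
  step 2: q5  (read a: q1→q5)
  step 3: q1  (read c: q5→q1)
  step 4: q0  (read b: q1→q0)
  step 5: q5  (read a: q0→q5)
  step 6: q1  (read b: q5→q1)
  step 7: q0  (read b: q1→q0)
  step 8: q2  (read c: q0→q2)

After reading 8 characters, N is in state q2.

q2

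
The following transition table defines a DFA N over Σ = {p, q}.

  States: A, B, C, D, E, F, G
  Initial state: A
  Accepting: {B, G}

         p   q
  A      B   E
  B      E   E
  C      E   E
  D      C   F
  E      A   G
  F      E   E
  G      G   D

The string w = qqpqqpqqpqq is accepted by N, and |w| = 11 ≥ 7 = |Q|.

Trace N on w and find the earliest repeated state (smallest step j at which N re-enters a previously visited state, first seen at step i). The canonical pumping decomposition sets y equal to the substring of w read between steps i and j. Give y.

p

Run of N on w = q q p q q p q q p q q:
  step 0: A  (start)
  step 1: E  (read q: A→E)
  step 2: G  (read q: E→G)
  step 3: G  (read p: G→G)   ← first repeat (G seen earlier)
  step 4: D  (read q: G→D)
  step 5: F  (read q: D→F)
  step 6: E  (read p: F→E)
  step 7: G  (read q: E→G)
  step 8: D  (read q: G→D)
  step 9: C  (read p: D→C)
  step 10: E  (read q: C→E)
  step 11: G  (read q: E→G)

So i = 2, j = 3, giving x = w[0:2] = qq, y = w[2:3] = p, z = w[3:11] = qqpqqpqq.
Check: |xy| = 3 ≤ 7 and |y| = 1 ≥ 1. Reading y takes N from G back to G, so every xyⁱz is accepted.
The DFA has 7 states, so the proof of the pumping lemma guarantees a repeated state among the first 7+1 visited; the segment between the two visits is the pumpable y.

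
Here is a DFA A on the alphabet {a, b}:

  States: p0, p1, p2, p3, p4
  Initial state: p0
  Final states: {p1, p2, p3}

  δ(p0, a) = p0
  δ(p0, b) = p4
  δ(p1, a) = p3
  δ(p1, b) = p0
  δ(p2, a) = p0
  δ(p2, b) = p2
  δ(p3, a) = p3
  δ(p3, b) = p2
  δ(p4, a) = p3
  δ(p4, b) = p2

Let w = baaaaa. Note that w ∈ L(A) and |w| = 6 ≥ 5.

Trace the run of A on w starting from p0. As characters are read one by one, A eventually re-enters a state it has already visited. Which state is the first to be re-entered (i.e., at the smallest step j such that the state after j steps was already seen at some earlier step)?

p3

State sequence: p0 -b-> p4 -a-> p3 -a-> p3 -a-> p3 -a-> p3 -a-> p3
First repeat at step 3: p3 was already visited.

The earliest repeat is at step j = 3: A is in p3, which it already visited at step i = 2.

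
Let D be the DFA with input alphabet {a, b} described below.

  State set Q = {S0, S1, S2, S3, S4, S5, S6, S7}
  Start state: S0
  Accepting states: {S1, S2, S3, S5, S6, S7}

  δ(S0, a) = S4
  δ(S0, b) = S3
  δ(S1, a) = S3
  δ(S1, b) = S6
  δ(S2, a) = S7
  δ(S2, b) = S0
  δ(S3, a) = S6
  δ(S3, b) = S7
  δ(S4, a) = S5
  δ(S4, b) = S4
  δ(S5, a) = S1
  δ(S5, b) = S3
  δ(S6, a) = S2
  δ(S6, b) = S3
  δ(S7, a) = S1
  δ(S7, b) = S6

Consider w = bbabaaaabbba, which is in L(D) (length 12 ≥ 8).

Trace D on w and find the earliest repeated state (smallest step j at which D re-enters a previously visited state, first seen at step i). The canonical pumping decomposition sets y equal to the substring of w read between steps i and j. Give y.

State sequence: S0 -b-> S3 -b-> S7 -a-> S1 -b-> S6 -a-> S2 -a-> S7 -a-> S1 -a-> S3 -b-> S7 -b-> S6 -b-> S3 -a-> S6
First repeat at step 6: S7 was already visited.

So i = 2, j = 6, giving x = w[0:2] = bb, y = w[2:6] = abaa, z = w[6:12] = aabbba.
Check: |xy| = 6 ≤ 8 and |y| = 4 ≥ 1. Reading y takes D from S7 back to S7, so every xyⁱz is accepted.
Since D has 8 states, any run of length ≥ 8 visits 8+1 states, so by pigeonhole some state repeats within the first 8 steps — that repeat gives the pumpable loop.

abaa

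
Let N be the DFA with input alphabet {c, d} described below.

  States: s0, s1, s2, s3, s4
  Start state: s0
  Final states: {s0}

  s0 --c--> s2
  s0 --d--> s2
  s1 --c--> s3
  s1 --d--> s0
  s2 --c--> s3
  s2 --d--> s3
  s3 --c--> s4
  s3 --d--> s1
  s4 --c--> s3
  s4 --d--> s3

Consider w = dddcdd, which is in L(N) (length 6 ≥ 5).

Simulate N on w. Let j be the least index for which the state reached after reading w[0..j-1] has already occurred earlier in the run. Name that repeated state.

Run of N on w = d d d c d d:
  step 0: s0  (start)
  step 1: s2  (read d: s0→s2)
  step 2: s3  (read d: s2→s3)
  step 3: s1  (read d: s3→s1)
  step 4: s3  (read c: s1→s3)   ← first repeat (s3 seen earlier)
  step 5: s1  (read d: s3→s1)
  step 6: s0  (read d: s1→s0)

The earliest repeat is at step j = 4: N is in s3, which it already visited at step i = 2.

s3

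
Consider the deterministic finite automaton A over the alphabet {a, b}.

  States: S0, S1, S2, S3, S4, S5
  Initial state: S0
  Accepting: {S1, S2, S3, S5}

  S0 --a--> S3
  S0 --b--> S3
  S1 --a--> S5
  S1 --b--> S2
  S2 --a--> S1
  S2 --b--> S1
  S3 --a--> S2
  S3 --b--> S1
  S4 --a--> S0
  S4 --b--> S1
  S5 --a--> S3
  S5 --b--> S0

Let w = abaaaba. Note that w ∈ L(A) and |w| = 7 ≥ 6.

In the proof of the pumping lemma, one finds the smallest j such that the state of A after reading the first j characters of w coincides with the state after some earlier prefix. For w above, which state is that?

State sequence: S0 -a-> S3 -b-> S1 -a-> S5 -a-> S3 -a-> S2 -b-> S1 -a-> S5
First repeat at step 4: S3 was already visited.

The earliest repeat is at step j = 4: A is in S3, which it already visited at step i = 1.
The DFA has 6 states, so the proof of the pumping lemma guarantees a repeated state among the first 6+1 visited; the segment between the two visits is the pumpable y.

S3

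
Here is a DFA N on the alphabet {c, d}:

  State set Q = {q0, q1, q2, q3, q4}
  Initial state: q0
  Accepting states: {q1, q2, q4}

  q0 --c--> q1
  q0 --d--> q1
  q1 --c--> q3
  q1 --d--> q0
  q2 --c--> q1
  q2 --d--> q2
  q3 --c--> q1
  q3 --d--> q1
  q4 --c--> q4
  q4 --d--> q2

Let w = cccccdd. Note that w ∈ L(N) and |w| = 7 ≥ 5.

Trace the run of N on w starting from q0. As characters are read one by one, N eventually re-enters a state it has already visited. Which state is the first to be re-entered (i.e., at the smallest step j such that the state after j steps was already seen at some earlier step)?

Run of N on w = c c c c c d d:
  step 0: q0  (start)
  step 1: q1  (read c: q0→q1)
  step 2: q3  (read c: q1→q3)
  step 3: q1  (read c: q3→q1)   ← first repeat (q1 seen earlier)
  step 4: q3  (read c: q1→q3)
  step 5: q1  (read c: q3→q1)
  step 6: q0  (read d: q1→q0)
  step 7: q1  (read d: q0→q1)

The earliest repeat is at step j = 3: N is in q1, which it already visited at step i = 1.
With |Q| = 5, pigeonhole forces a state repeat no later than step 5; the substring read between the first and second visits to that state can be pumped.

q1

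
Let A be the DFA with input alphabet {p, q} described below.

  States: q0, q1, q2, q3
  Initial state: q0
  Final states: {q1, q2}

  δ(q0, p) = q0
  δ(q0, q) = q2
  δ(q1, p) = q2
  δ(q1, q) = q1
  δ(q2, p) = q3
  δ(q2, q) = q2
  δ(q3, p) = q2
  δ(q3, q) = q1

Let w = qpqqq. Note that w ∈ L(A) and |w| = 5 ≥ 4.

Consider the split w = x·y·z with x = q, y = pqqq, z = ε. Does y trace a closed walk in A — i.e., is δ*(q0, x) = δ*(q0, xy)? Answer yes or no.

no

Run of A on the first 5 characters of w = q p q q q:
  step 0: q0  (start)
  step 1: q2  (read q: q0→q2)
  step 2: q3  (read p: q2→q3)
  step 3: q1  (read q: q3→q1)
  step 4: q1  (read q: q1→q1)
  step 5: q1  (read q: q1→q1)

After x (step 1): q2. After xy (step 5): q1.
They differ (q2 ≠ q1), so y is not a cycle from the state after x; this split is not the one the pumping-lemma construction produces, and pumping y need not keep the string in L(A).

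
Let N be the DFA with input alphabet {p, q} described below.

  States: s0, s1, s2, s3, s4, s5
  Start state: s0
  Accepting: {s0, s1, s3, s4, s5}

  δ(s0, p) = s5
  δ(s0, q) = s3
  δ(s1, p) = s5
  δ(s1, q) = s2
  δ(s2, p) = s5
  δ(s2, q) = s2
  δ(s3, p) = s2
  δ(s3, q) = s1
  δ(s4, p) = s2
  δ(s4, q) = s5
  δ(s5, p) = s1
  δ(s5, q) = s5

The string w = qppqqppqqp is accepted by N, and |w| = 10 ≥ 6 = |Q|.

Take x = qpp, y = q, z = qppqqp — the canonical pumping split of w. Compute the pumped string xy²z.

qppqqqppqqp

xy^2z = qpp·q·q·qppqqp = qppqqqppqqp.
Reading y = q takes N from s5 back to s5, so after x·y·y the machine is still in s5, and z then leads to the accepting state s1. Hence qppqqqppqqp ∈ L(N).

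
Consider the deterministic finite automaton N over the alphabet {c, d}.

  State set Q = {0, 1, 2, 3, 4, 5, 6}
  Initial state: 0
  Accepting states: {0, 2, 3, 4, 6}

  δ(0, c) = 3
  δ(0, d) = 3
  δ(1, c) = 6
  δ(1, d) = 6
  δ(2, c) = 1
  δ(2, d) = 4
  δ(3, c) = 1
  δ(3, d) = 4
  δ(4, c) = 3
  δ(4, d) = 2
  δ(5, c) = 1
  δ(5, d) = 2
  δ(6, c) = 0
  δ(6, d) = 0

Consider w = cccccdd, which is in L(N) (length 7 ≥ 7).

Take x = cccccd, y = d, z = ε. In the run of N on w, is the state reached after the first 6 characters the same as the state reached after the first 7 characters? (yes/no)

Run of N on the first 7 characters of w = c c c c c d d:
  step 0: 0  (start)
  step 1: 3  (read c: 0→3)
  step 2: 1  (read c: 3→1)
  step 3: 6  (read c: 1→6)
  step 4: 0  (read c: 6→0)
  step 5: 3  (read c: 0→3)
  step 6: 4  (read d: 3→4)
  step 7: 2  (read d: 4→2)

After x (step 6): 4. After xy (step 7): 2.
They differ (4 ≠ 2), so y is not a cycle from the state after x; this split is not the one the pumping-lemma construction produces, and pumping y need not keep the string in L(N).

no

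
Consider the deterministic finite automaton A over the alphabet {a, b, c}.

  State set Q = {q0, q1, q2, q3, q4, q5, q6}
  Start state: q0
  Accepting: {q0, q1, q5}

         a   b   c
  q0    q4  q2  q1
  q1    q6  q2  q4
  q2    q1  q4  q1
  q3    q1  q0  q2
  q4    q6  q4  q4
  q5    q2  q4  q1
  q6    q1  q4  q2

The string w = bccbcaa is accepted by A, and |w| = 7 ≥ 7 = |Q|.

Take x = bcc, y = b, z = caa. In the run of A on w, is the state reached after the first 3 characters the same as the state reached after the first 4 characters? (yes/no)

yes

Run of A on the first 4 characters of w = b c c b:
  step 0: q0  (start)
  step 1: q2  (read b: q0→q2)
  step 2: q1  (read c: q2→q1)
  step 3: q4  (read c: q1→q4)
  step 4: q4  (read b: q4→q4)

After x (step 3): q4. After xy (step 4): q4.
They match, so y = b drives A around a cycle from q4 back to itself; pumping y any number of times keeps A in q4 before reading z, and xyⁱz ∈ L(A) for every i ≥ 0.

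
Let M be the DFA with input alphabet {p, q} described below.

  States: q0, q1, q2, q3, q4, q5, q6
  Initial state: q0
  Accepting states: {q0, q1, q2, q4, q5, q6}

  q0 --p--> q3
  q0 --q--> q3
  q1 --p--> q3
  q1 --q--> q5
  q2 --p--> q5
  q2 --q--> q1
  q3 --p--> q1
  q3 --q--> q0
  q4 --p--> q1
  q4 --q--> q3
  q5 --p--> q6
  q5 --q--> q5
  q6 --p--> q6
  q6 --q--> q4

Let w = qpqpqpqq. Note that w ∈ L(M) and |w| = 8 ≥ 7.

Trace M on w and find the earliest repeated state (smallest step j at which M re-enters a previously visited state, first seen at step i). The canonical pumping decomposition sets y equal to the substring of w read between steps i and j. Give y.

State sequence: q0 -q-> q3 -p-> q1 -q-> q5 -p-> q6 -q-> q4 -p-> q1 -q-> q5 -q-> q5
First repeat at step 6: q1 was already visited.

So i = 2, j = 6, giving x = w[0:2] = qp, y = w[2:6] = qpqp, z = w[6:8] = qq.
Check: |xy| = 6 ≤ 7 and |y| = 4 ≥ 1. Reading y takes M from q1 back to q1, so every xyⁱz is accepted.
With |Q| = 7, pigeonhole forces a state repeat no later than step 7; the substring read between the first and second visits to that state can be pumped.

qpqp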